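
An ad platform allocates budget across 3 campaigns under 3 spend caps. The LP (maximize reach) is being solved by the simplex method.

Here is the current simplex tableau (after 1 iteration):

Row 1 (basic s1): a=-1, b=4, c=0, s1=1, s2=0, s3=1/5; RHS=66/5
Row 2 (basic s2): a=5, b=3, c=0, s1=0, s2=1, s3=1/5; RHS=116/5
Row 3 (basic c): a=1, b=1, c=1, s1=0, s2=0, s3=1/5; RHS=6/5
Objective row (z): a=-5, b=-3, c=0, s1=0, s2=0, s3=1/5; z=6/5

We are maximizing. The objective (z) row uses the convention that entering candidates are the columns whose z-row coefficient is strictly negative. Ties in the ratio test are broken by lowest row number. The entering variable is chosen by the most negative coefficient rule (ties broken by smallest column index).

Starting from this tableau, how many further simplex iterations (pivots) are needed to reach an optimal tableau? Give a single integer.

1

pivot: a in, c out → z = 36/5
No improving column remains; optimal.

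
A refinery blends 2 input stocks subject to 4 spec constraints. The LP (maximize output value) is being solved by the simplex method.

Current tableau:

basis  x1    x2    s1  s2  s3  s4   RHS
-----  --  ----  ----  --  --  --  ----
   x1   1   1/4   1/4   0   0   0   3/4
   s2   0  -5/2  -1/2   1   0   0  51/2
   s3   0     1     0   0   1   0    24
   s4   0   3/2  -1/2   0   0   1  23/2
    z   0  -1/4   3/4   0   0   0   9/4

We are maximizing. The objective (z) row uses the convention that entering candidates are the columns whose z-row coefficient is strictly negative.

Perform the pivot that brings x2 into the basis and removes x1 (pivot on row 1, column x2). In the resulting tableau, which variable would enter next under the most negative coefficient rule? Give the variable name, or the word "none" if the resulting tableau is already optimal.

Pivot element 1/4. New z-row = old z-row − (-1/4)·(row 1/(1/4)).
Updated z-row coefficients: x1: 1, x2: 0, s1: 1, s2: 0, s3: 0, s4: 0.
No coefficient is strictly negative; the tableau after this pivot is optimal.

none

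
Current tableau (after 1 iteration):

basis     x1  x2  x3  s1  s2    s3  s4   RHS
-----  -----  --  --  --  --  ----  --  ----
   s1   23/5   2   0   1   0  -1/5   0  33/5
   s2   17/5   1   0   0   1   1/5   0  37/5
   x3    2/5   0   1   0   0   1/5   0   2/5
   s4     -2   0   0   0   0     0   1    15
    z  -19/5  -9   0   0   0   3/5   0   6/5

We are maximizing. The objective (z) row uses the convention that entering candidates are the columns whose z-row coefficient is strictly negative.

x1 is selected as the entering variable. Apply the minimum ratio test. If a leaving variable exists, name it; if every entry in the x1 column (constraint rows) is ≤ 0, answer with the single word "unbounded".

Ratios: row 1 (s1): (33/5)/(23/5) = 33/23; row 2 (s2): (37/5)/(17/5) = 37/17; row 3 (x3): (2/5)/(2/5) = 1; row 4 (s4): entry -2 ≤ 0, skip.
Minimum ratio is in the x3 row, so x3 leaves.

x3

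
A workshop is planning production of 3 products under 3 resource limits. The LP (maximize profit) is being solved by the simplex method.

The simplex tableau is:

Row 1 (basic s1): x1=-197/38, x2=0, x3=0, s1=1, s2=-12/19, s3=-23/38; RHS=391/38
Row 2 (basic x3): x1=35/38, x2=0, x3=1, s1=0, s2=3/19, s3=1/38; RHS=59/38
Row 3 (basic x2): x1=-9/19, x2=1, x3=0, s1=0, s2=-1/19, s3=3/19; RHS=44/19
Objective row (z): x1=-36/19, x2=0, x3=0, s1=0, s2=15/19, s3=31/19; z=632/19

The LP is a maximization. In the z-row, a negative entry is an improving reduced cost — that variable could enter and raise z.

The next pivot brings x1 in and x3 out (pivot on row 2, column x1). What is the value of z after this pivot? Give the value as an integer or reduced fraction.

1276/35

Minimum ratio for x1: (59/38)/(35/38) = 59/35.
z changes by −(z-row coeff of x1)·ratio = −(-36/19)·(59/35) = 2124/665.
New z = 632/19 + (2124/665) = 1276/35.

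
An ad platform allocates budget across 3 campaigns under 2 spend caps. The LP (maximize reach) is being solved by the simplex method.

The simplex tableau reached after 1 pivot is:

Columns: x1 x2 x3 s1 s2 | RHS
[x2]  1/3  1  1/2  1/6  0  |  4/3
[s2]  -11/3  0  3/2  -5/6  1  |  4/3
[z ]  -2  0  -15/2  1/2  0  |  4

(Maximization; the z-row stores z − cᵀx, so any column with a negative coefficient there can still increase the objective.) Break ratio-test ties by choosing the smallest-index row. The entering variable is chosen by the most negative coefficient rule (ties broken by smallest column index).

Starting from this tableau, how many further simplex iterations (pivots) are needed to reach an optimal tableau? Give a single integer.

pivot: x3 in, s2 out → z = 32/3
pivot: x1 in, x2 out → z = 156/7
No improving column remains; optimal.

2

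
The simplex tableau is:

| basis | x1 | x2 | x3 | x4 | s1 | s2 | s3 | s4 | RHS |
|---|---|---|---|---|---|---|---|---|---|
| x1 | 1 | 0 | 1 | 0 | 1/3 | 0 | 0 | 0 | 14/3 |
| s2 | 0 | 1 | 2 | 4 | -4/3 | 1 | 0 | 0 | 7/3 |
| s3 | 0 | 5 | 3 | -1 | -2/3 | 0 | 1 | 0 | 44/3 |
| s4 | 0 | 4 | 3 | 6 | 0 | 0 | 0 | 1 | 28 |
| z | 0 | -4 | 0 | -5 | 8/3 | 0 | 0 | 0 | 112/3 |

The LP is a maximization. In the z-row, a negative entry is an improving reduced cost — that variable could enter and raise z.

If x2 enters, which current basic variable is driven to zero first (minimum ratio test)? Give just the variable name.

Ratios: row 1 (x1): entry 0 ≤ 0, skip; row 2 (s2): (7/3)/1 = 7/3; row 3 (s3): (44/3)/5 = 44/15; row 4 (s4): 28/4 = 7.
Minimum ratio 7/3 is in the s2 row, so s2 leaves.

s2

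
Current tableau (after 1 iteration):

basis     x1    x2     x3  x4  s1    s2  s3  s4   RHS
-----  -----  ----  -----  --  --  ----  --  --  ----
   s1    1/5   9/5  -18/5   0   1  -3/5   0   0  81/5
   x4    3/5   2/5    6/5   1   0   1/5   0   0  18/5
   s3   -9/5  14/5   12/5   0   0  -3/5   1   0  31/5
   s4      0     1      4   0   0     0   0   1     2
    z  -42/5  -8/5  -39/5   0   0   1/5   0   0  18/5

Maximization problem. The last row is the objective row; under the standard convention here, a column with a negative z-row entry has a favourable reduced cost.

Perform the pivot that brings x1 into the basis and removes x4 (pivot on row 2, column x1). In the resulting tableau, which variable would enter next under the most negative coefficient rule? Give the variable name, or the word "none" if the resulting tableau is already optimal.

none

Pivot element 3/5. New z-row = old z-row − (-42/5)·(row 2/(3/5)).
Updated z-row coefficients: x1: 0, x2: 4, x3: 9, x4: 14, s1: 0, s2: 3, s3: 0, s4: 0.
No coefficient is strictly negative; the tableau after this pivot is optimal.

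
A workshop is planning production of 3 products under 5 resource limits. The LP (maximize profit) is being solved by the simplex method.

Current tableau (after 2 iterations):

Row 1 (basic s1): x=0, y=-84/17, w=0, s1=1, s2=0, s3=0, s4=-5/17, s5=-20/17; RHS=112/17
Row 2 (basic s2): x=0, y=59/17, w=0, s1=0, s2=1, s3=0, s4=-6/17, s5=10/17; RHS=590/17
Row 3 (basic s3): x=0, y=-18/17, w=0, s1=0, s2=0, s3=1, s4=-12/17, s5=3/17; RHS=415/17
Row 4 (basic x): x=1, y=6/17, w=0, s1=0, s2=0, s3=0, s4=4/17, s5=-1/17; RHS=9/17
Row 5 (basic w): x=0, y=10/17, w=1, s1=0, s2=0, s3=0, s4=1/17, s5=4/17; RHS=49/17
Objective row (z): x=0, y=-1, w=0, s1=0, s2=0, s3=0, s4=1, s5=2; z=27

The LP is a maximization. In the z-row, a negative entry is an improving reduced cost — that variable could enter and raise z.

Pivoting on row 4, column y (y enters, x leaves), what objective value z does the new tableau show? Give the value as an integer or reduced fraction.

Minimum ratio for y: (9/17)/(6/17) = 3/2.
z changes by −(z-row coeff of y)·ratio = −(-1)·(3/2) = 3/2.
New z = 27 + (3/2) = 57/2.

57/2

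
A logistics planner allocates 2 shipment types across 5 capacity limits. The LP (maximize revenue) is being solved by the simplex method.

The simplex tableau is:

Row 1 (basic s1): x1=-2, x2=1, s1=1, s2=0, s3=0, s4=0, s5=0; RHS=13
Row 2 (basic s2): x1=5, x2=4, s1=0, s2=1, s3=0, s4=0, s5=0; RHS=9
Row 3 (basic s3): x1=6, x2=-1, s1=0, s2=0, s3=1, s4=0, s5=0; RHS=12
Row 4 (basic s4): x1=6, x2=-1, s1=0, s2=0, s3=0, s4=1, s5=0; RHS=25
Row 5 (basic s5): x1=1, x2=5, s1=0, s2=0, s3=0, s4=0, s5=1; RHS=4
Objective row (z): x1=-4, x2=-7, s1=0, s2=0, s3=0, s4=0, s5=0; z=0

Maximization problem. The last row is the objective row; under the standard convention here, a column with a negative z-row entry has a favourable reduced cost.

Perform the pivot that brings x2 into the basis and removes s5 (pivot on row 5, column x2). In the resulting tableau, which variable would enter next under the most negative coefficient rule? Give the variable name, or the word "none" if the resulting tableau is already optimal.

Pivot element 5. New z-row = old z-row − (-7)·(row 5/5).
Updated z-row coefficients: x1: -13/5, x2: 0, s1: 0, s2: 0, s3: 0, s4: 0, s5: 7/5.
The most negative is -13/5 in column x1, so x1 would enter next.

x1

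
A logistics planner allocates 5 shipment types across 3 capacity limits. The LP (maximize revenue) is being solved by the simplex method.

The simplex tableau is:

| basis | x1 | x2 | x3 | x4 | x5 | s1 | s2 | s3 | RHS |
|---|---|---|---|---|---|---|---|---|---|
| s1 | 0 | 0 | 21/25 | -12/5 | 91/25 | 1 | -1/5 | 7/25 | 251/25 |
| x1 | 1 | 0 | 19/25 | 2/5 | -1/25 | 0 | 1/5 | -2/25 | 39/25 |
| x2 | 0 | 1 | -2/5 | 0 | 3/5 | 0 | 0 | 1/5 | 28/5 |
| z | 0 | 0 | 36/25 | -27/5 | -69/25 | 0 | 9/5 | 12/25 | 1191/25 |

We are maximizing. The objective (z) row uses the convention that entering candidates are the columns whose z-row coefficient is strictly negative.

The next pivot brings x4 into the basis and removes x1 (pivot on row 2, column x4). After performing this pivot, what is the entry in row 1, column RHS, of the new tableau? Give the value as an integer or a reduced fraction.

97/5

Pivot element is row 2, column x4: 2/5.
Normalize row 2: new (row 2, RHS) = (39/25)/(2/5) = 39/10.
row 1 ← row 1 − (-12/5)·(new row 2): 251/25 − (-12/5)·(39/10) = 97/5.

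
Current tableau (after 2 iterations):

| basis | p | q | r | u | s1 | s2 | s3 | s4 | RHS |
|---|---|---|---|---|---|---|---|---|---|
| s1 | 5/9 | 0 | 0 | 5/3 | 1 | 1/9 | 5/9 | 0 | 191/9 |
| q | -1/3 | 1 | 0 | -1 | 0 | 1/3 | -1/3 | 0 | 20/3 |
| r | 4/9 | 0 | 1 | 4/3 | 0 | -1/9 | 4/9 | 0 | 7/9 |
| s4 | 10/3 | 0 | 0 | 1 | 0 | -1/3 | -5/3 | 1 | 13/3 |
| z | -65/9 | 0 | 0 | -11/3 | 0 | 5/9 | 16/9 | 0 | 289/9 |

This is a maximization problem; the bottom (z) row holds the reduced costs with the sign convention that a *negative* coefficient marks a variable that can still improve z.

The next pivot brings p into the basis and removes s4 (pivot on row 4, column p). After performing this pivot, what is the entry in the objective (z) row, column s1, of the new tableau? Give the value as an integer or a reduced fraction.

0

Pivot element is row 4, column p: 10/3.
Normalize row 4: new (row 4, s1) = 0/(10/3) = 0.
z-row ← z-row − (-65/9)·(new row 4): 0 − (-65/9)·0 = 0.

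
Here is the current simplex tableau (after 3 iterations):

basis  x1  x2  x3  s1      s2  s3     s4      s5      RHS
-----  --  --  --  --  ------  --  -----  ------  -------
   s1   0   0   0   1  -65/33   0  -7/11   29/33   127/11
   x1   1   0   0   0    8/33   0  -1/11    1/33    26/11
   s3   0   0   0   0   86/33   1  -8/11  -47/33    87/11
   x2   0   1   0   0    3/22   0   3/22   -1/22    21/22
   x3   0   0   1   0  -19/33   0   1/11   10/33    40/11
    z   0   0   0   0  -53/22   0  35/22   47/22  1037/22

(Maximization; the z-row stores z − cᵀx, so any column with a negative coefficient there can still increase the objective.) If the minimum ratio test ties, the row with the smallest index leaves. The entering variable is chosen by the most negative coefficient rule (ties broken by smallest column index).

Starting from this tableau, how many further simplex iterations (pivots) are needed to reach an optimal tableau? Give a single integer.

1

pivot: s2 in, s3 out → z = 9365/172
No improving column remains; optimal.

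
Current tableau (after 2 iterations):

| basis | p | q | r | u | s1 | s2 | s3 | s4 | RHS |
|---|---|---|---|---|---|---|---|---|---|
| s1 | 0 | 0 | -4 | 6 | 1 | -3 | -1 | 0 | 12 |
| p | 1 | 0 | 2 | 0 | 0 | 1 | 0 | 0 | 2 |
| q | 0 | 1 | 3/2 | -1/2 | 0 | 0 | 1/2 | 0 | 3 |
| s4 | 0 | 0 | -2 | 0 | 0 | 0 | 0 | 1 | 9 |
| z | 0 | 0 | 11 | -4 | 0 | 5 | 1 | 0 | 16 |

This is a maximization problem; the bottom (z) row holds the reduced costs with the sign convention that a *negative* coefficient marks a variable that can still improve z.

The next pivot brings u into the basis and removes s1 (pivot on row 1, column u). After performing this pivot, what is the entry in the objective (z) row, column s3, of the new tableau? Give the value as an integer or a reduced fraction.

1/3

Pivot element is row 1, column u: 6.
Normalize row 1: new (row 1, s3) = (-1)/6 = -1/6.
z-row ← z-row − (-4)·(new row 1): 1 − (-4)·(-1/6) = 1/3.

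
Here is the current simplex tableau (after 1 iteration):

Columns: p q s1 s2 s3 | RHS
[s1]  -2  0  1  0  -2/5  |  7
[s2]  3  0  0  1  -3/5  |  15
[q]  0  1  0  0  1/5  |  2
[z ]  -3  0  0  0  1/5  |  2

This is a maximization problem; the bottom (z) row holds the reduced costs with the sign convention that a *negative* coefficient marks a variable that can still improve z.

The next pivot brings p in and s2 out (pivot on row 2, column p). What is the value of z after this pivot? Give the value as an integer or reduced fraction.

17

Minimum ratio for p: 15/3 = 5.
z changes by −(z-row coeff of p)·ratio = −(-3)·5 = 15.
New z = 2 + 15 = 17.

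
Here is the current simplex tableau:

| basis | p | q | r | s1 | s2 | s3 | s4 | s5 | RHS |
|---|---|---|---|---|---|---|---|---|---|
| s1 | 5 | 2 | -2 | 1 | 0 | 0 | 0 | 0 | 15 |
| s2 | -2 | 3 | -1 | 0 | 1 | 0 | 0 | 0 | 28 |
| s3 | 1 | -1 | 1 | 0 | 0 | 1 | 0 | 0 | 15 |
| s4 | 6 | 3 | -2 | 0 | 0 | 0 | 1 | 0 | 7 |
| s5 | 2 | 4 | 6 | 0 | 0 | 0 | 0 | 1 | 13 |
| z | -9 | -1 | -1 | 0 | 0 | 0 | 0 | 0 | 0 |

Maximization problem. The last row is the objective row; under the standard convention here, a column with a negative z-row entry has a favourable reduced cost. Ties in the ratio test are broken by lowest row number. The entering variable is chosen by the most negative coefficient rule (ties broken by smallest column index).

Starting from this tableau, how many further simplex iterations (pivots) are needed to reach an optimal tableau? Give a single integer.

pivot: p in, s4 out → z = 21/2
pivot: r in, s5 out → z = 169/10
No improving column remains; optimal.

2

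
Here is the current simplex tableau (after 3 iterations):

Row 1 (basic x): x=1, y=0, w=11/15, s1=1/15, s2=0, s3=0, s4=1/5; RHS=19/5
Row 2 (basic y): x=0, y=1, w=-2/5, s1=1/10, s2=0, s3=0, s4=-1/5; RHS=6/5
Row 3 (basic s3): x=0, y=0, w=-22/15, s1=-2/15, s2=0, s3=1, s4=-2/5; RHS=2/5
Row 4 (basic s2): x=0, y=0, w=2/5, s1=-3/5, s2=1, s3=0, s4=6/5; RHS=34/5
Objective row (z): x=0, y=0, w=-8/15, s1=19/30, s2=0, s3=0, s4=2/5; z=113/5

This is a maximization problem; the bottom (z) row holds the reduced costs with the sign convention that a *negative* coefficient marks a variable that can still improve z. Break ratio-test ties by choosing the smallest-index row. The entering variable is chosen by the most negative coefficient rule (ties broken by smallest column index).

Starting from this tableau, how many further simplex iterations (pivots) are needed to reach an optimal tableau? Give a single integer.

1

pivot: w in, x out → z = 279/11
No improving column remains; optimal.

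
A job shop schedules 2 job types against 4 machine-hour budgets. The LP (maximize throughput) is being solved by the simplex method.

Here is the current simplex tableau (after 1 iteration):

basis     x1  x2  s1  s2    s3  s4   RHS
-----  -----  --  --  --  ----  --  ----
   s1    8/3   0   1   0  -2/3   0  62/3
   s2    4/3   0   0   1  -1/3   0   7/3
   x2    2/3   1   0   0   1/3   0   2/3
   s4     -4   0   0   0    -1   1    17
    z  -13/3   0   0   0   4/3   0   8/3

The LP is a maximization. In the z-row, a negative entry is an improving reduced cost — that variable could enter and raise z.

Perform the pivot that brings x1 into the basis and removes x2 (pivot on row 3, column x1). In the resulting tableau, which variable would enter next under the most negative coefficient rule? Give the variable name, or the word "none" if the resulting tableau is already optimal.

Pivot element 2/3. New z-row = old z-row − (-13/3)·(row 3/(2/3)).
Updated z-row coefficients: x1: 0, x2: 13/2, s1: 0, s2: 0, s3: 7/2, s4: 0.
No coefficient is strictly negative; the tableau after this pivot is optimal.

none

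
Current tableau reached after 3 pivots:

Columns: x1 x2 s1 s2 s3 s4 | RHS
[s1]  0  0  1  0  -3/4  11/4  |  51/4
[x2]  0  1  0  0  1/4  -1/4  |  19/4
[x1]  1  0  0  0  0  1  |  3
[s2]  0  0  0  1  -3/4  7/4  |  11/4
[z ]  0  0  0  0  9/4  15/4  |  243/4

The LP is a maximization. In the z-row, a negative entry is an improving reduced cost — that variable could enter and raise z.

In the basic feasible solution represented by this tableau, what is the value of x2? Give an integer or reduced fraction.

x2 is basic (row 2); its value is the RHS of that row: 19/4.

19/4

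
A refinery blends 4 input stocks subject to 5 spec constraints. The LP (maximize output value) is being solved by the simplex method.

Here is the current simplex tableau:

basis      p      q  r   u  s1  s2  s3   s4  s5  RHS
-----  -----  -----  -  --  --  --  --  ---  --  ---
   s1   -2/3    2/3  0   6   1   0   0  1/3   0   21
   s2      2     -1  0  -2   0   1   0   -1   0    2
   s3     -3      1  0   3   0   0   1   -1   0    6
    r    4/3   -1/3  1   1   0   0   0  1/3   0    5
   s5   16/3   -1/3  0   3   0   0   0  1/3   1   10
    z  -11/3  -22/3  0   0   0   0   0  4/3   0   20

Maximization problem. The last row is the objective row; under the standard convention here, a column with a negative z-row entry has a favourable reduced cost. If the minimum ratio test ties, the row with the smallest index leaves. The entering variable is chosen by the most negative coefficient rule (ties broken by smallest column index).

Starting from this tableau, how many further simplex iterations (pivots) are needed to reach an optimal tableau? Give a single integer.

3

pivot: q in, s3 out → z = 64
pivot: p in, s5 out → z = 1756/13
pivot: s4 in, s1 out → z = 2794/13
No improving column remains; optimal.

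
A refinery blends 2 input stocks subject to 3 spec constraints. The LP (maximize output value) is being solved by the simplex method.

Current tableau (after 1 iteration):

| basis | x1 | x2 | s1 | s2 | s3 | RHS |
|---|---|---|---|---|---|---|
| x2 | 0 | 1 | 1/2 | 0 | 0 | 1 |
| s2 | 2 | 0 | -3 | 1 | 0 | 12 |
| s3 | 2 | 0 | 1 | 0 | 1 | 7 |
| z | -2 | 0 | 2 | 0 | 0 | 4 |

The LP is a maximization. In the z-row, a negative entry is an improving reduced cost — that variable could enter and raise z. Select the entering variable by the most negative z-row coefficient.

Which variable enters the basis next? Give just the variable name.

x1

Objective-row coefficients: x1: -2, x2: 0, s1: 2, s2: 0, s3: 0.
The most negative is -2 in column x1, so x1 enters.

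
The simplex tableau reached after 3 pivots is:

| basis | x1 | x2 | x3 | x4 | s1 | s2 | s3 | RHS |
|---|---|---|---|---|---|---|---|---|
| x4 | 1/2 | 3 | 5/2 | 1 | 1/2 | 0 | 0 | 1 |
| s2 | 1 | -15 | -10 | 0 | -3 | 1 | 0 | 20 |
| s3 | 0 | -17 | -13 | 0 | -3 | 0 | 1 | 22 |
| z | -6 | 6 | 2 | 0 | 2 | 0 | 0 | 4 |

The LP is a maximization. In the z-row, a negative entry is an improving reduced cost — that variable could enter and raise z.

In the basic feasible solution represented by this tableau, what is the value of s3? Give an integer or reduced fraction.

22

s3 is basic (row 3); its value is the RHS of that row: 22.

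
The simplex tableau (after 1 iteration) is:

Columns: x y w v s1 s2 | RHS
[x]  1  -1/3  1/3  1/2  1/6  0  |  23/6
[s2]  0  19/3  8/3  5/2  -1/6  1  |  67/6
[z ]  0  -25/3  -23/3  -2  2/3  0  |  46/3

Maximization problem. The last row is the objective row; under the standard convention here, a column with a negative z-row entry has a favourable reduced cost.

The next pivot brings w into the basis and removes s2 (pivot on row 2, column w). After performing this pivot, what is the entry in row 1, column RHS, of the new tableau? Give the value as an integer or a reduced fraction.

Pivot element is row 2, column w: 8/3.
Normalize row 2: new (row 2, RHS) = (67/6)/(8/3) = 67/16.
row 1 ← row 1 − (1/3)·(new row 2): 23/6 − (1/3)·(67/16) = 39/16.

39/16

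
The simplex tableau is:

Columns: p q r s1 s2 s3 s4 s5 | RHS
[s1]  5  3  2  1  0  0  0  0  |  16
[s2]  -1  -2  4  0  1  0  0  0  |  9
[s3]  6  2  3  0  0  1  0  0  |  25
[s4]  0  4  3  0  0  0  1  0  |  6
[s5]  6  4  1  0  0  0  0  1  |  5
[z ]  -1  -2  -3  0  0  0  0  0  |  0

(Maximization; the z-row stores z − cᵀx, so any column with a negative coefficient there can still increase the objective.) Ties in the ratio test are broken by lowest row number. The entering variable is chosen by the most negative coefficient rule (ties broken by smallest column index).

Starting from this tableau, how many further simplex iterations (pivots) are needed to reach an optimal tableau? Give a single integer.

pivot: r in, s4 out → z = 6
pivot: p in, s5 out → z = 13/2
No improving column remains; optimal.

2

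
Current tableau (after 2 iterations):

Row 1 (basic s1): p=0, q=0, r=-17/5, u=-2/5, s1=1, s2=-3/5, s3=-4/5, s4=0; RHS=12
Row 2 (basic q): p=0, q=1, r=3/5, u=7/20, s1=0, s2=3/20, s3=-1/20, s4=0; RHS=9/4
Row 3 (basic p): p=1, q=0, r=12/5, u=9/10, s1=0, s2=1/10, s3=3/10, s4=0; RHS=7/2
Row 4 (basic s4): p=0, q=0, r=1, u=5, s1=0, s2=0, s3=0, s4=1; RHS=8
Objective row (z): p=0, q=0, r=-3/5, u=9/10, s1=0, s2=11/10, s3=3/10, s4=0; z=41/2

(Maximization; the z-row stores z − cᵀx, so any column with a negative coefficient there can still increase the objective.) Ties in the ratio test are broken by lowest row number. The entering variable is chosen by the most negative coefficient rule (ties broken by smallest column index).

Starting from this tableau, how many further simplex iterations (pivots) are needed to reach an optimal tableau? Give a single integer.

1

pivot: r in, p out → z = 171/8
No improving column remains; optimal.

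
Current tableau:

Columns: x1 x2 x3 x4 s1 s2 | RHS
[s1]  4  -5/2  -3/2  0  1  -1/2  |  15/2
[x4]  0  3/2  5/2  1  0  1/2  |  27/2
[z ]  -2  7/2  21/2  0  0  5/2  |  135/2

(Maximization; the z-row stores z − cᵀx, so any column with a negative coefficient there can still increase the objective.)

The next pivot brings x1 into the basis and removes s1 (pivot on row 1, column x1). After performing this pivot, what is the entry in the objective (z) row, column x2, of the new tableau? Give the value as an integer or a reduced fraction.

9/4

Pivot element is row 1, column x1: 4.
Normalize row 1: new (row 1, x2) = (-5/2)/4 = -5/8.
z-row ← z-row − (-2)·(new row 1): 7/2 − (-2)·(-5/8) = 9/4.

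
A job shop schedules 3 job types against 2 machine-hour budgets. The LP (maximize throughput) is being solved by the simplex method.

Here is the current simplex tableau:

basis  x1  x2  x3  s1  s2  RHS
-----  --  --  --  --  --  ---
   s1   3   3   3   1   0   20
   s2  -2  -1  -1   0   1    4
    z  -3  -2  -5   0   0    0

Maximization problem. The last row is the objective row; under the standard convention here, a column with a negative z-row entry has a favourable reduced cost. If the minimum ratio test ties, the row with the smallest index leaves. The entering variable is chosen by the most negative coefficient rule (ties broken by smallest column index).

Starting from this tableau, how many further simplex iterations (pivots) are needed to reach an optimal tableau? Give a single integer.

1

pivot: x3 in, s1 out → z = 100/3
No improving column remains; optimal.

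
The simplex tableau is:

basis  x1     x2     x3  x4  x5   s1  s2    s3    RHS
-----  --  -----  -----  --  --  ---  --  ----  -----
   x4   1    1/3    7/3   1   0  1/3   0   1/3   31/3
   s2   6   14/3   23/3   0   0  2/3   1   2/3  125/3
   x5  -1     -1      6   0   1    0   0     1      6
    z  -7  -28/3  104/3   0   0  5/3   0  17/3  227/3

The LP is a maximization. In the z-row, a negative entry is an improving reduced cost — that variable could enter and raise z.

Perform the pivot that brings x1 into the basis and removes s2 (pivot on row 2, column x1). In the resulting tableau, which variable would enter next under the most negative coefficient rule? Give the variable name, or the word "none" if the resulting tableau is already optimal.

Pivot element 6. New z-row = old z-row − (-7)·(row 2/6).
Updated z-row coefficients: x1: 0, x2: -35/9, x3: 785/18, x4: 0, x5: 0, s1: 22/9, s2: 7/6, s3: 58/9.
The most negative is -35/9 in column x2, so x2 would enter next.

x2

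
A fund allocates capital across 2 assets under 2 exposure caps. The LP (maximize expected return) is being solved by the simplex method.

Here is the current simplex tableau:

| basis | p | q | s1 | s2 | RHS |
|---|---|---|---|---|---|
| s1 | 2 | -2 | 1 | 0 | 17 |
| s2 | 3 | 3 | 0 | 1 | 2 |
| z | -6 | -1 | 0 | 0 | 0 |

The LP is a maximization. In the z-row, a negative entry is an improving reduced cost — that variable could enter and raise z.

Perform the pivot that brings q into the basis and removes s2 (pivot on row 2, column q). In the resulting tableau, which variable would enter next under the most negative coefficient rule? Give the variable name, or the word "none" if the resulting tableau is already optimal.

Pivot element 3. New z-row = old z-row − (-1)·(row 2/3).
Updated z-row coefficients: p: -5, q: 0, s1: 0, s2: 1/3.
The most negative is -5 in column p, so p would enter next.

p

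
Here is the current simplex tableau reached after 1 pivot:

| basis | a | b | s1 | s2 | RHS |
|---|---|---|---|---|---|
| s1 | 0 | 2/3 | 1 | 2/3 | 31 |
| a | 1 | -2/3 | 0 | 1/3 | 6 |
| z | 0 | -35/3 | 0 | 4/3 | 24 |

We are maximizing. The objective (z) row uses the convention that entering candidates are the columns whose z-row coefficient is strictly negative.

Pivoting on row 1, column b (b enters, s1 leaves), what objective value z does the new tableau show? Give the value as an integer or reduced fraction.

1133/2

Minimum ratio for b: 31/(2/3) = 93/2.
z changes by −(z-row coeff of b)·ratio = −(-35/3)·(93/2) = 1085/2.
New z = 24 + (1085/2) = 1133/2.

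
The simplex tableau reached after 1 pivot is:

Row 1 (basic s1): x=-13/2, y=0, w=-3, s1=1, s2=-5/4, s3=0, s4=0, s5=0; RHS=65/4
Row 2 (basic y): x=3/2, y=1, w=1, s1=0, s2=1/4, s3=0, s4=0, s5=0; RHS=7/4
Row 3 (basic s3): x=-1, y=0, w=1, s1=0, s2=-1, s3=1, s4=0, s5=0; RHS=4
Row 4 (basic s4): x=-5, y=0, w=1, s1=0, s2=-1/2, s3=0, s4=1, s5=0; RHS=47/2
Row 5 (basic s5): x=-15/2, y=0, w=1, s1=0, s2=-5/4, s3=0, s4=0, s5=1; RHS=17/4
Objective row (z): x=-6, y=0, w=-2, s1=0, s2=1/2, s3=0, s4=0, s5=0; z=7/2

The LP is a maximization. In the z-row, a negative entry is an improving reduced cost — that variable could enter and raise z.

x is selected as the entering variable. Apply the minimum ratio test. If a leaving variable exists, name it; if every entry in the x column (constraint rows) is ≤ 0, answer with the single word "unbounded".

Ratios: row 1 (s1): entry -13/2 ≤ 0, skip; row 2 (y): (7/4)/(3/2) = 7/6; row 3 (s3): entry -1 ≤ 0, skip; row 4 (s4): entry -5 ≤ 0, skip; row 5 (s5): entry -15/2 ≤ 0, skip.
Minimum ratio is in the y row, so y leaves.

y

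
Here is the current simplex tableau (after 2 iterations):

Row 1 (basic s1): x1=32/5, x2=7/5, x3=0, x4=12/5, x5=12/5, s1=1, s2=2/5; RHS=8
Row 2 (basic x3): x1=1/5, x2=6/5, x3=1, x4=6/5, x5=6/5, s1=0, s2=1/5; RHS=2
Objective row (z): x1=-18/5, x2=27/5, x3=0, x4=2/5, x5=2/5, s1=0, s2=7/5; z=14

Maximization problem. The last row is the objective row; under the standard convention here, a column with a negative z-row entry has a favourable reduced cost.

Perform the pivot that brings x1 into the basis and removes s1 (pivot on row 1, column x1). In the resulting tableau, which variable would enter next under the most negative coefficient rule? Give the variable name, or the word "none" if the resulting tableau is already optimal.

none

Pivot element 32/5. New z-row = old z-row − (-18/5)·(row 1/(32/5)).
Updated z-row coefficients: x1: 0, x2: 99/16, x3: 0, x4: 7/4, x5: 7/4, s1: 9/16, s2: 13/8.
No coefficient is strictly negative; the tableau after this pivot is optimal.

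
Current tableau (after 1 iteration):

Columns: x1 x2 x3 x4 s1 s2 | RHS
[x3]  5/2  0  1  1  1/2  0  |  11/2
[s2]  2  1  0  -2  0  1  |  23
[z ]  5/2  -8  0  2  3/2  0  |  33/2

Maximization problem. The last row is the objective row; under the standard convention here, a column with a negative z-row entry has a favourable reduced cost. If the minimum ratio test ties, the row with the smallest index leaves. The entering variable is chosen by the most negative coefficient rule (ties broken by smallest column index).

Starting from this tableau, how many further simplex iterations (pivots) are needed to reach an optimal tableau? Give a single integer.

2

pivot: x2 in, s2 out → z = 401/2
pivot: x4 in, x3 out → z = 555/2
No improving column remains; optimal.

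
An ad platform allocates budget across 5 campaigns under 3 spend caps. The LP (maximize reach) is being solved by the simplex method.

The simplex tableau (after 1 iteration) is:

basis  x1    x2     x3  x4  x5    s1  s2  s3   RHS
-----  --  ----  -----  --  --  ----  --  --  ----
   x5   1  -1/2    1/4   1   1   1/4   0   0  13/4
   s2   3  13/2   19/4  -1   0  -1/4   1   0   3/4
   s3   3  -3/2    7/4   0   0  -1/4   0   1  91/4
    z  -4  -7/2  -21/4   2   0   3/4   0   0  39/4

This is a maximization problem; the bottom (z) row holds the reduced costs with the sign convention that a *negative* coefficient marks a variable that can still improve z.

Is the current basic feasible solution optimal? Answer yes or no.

no

Column x1 has objective-row coefficient -4, which is negative; an improving pivot exists, so not yet optimal.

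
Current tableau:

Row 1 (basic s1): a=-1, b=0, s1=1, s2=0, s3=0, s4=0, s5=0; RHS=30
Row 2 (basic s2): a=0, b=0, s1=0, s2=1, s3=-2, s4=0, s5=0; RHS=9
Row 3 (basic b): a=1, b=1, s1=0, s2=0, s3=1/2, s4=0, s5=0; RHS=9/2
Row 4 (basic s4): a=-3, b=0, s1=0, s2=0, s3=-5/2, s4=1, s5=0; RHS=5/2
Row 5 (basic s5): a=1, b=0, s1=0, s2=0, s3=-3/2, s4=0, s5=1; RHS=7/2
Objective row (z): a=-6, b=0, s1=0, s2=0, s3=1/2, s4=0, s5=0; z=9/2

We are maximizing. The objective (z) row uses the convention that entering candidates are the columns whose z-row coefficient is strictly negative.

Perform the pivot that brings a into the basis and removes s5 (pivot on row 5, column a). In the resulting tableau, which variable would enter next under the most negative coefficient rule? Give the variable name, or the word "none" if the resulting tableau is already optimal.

s3

Pivot element 1. New z-row = old z-row − (-6)·(row 5/1).
Updated z-row coefficients: a: 0, b: 0, s1: 0, s2: 0, s3: -17/2, s4: 0, s5: 6.
The most negative is -17/2 in column s3, so s3 would enter next.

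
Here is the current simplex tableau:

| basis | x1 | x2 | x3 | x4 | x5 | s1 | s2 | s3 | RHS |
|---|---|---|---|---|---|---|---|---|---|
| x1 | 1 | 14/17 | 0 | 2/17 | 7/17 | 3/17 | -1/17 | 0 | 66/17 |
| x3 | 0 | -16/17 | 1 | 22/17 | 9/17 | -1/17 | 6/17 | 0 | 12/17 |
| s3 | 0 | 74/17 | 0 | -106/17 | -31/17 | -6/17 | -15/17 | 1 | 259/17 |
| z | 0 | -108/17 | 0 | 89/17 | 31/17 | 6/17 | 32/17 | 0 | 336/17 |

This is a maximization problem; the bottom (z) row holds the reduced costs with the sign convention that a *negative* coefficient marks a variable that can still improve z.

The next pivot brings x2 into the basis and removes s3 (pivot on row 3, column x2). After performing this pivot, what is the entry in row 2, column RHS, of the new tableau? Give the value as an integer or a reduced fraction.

4

Pivot element is row 3, column x2: 74/17.
Normalize row 3: new (row 3, RHS) = (259/17)/(74/17) = 7/2.
row 2 ← row 2 − (-16/17)·(new row 3): 12/17 − (-16/17)·(7/2) = 4.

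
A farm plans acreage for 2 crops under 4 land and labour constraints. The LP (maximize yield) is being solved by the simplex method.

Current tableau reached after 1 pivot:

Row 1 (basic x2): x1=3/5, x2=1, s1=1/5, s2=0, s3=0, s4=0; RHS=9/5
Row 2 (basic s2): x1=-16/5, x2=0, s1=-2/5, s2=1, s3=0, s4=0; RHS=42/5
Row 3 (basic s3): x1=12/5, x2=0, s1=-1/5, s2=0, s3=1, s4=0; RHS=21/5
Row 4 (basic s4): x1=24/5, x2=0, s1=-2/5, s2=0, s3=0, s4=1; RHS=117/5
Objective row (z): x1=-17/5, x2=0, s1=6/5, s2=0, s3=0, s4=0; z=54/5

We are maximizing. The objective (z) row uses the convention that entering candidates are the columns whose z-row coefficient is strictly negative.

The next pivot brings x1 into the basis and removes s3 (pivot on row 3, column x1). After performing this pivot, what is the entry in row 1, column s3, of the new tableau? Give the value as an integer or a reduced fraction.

Pivot element is row 3, column x1: 12/5.
Normalize row 3: new (row 3, s3) = 1/(12/5) = 5/12.
row 1 ← row 1 − (3/5)·(new row 3): 0 − (3/5)·(5/12) = -1/4.

-1/4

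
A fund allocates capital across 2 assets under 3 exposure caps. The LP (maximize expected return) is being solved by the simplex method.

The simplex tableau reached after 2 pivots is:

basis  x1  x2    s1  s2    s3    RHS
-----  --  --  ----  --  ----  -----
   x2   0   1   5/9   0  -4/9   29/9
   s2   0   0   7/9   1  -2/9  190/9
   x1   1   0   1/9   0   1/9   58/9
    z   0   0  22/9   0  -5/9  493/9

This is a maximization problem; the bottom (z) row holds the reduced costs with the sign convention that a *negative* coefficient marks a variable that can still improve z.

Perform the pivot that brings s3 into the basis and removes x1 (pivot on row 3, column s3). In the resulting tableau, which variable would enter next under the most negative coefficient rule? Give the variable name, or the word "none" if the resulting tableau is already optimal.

Pivot element 1/9. New z-row = old z-row − (-5/9)·(row 3/(1/9)).
Updated z-row coefficients: x1: 5, x2: 0, s1: 3, s2: 0, s3: 0.
No coefficient is strictly negative; the tableau after this pivot is optimal.

none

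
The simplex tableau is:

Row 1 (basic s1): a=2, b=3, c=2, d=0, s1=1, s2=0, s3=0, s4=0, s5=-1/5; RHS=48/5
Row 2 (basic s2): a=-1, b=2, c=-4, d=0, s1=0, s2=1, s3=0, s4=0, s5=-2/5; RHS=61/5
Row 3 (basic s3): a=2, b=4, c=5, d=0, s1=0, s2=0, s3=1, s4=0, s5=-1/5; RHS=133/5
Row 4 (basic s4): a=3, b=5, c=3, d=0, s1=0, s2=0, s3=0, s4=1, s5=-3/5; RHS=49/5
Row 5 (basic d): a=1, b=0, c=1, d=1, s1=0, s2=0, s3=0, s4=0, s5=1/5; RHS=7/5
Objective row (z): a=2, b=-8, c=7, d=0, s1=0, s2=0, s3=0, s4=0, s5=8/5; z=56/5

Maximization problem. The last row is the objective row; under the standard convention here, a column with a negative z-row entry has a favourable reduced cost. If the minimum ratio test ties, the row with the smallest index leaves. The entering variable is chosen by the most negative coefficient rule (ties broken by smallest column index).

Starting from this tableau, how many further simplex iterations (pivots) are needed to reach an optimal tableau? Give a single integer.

1

pivot: b in, s4 out → z = 672/25
No improving column remains; optimal.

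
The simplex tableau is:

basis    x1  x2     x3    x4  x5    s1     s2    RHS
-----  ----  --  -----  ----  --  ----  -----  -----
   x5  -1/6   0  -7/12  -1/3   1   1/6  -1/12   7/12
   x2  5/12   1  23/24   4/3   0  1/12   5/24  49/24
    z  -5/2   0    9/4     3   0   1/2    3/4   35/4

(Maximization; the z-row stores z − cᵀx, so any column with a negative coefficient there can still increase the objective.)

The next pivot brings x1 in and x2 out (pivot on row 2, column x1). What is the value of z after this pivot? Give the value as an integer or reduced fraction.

Minimum ratio for x1: (49/24)/(5/12) = 49/10.
z changes by −(z-row coeff of x1)·ratio = −(-5/2)·(49/10) = 49/4.
New z = 35/4 + (49/4) = 21.

21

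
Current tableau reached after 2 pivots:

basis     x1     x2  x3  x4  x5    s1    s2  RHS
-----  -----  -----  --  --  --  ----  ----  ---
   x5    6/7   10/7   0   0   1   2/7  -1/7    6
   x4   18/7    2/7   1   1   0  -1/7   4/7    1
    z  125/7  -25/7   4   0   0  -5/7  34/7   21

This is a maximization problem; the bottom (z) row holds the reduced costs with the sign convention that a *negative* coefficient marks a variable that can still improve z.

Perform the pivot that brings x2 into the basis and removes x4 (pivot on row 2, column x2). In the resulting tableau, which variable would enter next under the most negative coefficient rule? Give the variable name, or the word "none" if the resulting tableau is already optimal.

Pivot element 2/7. New z-row = old z-row − (-25/7)·(row 2/(2/7)).
Updated z-row coefficients: x1: 50, x2: 0, x3: 33/2, x4: 25/2, x5: 0, s1: -5/2, s2: 12.
The most negative is -5/2 in column s1, so s1 would enter next.

s1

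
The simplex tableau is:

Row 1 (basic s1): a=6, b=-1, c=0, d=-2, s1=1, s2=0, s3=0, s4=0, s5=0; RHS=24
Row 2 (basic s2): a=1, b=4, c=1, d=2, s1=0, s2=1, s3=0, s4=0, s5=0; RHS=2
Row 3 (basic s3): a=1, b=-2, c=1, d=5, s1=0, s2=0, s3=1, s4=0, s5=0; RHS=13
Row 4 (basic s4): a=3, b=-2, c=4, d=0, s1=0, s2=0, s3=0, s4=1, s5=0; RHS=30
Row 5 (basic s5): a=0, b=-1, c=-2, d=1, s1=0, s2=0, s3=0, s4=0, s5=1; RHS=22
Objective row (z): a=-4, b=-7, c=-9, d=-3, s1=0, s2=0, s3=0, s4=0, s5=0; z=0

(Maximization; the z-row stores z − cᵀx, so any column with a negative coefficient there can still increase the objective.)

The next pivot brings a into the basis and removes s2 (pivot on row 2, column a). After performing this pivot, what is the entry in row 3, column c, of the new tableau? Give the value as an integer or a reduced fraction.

0

Pivot element is row 2, column a: 1.
Normalize row 2: new (row 2, c) = 1/1 = 1.
row 3 ← row 3 − 1·(new row 2): 1 − 1·1 = 0.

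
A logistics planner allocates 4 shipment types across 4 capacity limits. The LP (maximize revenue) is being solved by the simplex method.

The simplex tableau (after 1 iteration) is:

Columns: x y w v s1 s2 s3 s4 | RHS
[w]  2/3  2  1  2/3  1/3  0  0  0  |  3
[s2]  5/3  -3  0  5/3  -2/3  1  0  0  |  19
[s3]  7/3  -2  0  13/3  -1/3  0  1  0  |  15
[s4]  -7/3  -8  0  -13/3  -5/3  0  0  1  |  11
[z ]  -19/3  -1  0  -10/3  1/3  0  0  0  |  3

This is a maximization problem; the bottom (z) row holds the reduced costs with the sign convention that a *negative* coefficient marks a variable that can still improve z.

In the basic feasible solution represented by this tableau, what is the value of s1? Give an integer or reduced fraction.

s1 is nonbasic (not in the basis column), so its value in the current BFS is 0.

0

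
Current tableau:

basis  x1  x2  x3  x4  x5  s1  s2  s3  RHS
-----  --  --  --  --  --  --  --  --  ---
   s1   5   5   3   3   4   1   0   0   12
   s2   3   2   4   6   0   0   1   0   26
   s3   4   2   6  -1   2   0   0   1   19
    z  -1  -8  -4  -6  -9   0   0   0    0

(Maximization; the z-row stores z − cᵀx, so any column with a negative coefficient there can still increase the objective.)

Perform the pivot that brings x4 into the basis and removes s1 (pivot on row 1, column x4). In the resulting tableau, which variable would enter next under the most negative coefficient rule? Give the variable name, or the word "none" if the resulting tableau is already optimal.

Pivot element 3. New z-row = old z-row − (-6)·(row 1/3).
Updated z-row coefficients: x1: 9, x2: 2, x3: 2, x4: 0, x5: -1, s1: 2, s2: 0, s3: 0.
The most negative is -1 in column x5, so x5 would enter next.

x5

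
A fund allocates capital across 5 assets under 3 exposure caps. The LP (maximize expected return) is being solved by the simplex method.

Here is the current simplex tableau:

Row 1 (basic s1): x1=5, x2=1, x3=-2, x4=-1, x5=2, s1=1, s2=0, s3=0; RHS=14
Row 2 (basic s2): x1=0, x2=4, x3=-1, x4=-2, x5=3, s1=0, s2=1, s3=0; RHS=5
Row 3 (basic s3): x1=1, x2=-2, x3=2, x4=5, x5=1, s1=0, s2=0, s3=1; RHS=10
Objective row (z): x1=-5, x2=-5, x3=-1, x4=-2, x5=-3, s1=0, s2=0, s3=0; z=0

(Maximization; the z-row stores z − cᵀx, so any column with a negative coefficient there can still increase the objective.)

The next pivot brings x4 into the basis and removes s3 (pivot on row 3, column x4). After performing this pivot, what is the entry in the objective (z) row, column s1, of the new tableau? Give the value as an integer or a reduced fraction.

Pivot element is row 3, column x4: 5.
Normalize row 3: new (row 3, s1) = 0/5 = 0.
z-row ← z-row − (-2)·(new row 3): 0 − (-2)·0 = 0.

0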